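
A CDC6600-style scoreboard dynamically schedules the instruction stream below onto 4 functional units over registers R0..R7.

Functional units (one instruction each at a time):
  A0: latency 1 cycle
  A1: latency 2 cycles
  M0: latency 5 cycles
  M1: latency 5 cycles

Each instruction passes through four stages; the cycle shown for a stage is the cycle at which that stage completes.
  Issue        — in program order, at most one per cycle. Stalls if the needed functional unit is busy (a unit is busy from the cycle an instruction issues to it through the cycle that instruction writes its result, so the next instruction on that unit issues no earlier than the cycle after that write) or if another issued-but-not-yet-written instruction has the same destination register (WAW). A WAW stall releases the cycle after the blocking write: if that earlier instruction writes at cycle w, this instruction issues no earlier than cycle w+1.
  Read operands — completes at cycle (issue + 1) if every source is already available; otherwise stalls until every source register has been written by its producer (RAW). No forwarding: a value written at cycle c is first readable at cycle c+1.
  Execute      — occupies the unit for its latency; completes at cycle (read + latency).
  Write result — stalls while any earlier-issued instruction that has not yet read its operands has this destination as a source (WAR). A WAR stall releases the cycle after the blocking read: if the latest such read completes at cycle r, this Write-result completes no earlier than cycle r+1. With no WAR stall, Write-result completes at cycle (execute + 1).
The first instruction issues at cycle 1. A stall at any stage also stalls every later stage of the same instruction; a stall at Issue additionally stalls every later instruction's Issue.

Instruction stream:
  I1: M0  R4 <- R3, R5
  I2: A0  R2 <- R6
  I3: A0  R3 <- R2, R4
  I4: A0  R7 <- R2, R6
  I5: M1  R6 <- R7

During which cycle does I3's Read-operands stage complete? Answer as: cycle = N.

cycle = 9

I1: IS=1 RO=2 EX=7 WR=8
I2: IS=2 RO=3 EX=4 WR=5
I3: IS=6 RO=9 EX=10 WR=11  [struct: A0 busy until I2 writes@5; RAW R4: wait I1 write@8]
I4: IS=12 RO=13 EX=14 WR=15  [struct: A0 busy until I3 writes@11]
I5: IS=13 RO=16 EX=21 WR=22  [RAW R7: wait I4 write@15]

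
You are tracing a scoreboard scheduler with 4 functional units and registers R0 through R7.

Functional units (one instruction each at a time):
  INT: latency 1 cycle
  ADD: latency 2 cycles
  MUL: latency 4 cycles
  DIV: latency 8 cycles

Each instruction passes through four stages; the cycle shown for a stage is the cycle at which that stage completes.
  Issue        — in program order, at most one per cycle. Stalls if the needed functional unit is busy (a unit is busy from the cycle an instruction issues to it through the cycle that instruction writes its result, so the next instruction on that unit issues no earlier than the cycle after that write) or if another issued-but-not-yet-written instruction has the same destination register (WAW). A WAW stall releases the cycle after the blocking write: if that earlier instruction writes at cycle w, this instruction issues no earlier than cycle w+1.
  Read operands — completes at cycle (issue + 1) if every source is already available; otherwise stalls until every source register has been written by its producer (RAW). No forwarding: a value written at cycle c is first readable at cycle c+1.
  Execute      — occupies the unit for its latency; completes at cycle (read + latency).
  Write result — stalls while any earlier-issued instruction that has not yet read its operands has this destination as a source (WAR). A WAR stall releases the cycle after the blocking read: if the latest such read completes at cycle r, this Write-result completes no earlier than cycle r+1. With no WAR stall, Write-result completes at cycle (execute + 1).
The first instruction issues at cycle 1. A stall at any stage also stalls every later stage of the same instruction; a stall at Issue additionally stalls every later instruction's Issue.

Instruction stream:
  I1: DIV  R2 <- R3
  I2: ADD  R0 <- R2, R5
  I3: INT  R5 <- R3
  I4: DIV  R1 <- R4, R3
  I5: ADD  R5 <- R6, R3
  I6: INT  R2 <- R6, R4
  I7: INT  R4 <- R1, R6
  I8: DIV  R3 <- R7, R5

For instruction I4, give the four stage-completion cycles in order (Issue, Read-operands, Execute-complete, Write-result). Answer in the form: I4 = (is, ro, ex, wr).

I4 = (12, 13, 21, 22)

I1 -> (1, 2, 10, 11)
I2 -> (2, 12, 14, 15)  // RAW R2: wait I1 write@11
I3 -> (3, 4, 5, 13)  // WAR R5: wait I2 read@12
I4 -> (12, 13, 21, 22)  // struct: DIV busy until I1 writes@11
I5 -> (16, 17, 19, 20)  // struct: ADD busy until I2 writes@15
I6 -> (17, 18, 19, 20)
I7 -> (21, 23, 24, 25)  // struct: INT busy until I6 writes@20, RAW R1: wait I4 write@22
I8 -> (23, 24, 32, 33)  // struct: DIV busy until I4 writes@22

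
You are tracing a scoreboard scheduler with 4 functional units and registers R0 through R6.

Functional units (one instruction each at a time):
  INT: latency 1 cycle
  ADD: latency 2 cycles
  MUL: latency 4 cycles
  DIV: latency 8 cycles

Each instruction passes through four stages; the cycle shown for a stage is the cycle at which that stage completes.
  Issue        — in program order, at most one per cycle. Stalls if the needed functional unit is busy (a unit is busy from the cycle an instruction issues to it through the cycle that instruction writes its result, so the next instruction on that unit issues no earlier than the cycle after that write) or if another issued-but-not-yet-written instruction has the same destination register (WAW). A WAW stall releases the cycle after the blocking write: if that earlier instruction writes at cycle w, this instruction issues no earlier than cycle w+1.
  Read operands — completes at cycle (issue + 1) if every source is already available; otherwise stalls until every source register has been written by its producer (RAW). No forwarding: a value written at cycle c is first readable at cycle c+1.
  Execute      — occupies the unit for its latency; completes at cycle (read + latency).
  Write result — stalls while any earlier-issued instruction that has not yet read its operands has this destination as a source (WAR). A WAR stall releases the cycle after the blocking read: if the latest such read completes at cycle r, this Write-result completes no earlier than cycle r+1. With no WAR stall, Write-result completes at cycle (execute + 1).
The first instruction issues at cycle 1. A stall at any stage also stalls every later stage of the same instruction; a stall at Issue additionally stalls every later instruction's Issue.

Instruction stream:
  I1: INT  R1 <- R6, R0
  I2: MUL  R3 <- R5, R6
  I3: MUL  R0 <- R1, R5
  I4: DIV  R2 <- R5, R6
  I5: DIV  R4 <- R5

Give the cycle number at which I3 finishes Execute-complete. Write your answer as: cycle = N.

[1] I1 dispatched to INT
[2] I1 operands ready, I2 dispatched to MUL
[3] I1 complete, I2 operands ready
[4] R1←I1
[7] I2 complete
[8] R3←I2
[9] I3 dispatched to MUL
[10] I3 operands ready, I4 dispatched to DIV
[11] I4 operands ready
[14] I3 complete
[15] R0←I3
[19] I4 complete
[20] R2←I4
[21] I5 dispatched to DIV
[22] I5 operands ready
[30] I5 complete
[31] R4←I5

cycle = 14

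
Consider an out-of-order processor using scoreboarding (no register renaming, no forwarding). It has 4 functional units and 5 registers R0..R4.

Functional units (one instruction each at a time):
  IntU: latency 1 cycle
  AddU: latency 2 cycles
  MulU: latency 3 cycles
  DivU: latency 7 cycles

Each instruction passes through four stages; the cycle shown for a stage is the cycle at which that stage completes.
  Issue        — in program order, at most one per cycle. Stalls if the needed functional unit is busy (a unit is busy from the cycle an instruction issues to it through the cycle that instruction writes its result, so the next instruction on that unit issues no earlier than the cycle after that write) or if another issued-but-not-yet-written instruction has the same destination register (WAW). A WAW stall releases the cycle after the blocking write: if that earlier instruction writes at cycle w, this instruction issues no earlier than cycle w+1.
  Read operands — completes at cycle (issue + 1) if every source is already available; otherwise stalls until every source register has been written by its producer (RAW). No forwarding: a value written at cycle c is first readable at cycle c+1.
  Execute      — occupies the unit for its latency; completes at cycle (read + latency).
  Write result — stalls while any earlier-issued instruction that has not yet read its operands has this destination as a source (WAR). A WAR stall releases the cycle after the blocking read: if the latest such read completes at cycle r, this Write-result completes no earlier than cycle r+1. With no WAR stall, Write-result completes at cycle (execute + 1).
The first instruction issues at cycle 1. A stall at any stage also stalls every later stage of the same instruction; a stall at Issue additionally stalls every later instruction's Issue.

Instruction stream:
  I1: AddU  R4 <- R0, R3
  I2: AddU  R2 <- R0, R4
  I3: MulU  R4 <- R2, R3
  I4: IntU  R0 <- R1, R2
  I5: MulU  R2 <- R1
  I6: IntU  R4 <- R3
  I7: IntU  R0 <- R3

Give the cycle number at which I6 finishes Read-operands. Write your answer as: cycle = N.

cycle = 18

c1: I1 issues→AddU
c2: I1 reads
c4: I1 exec-done
c5: I1 writes R4
c6: I2 issues→AddU
c7: I2 reads · I3 issues→MulU
c8: I4 issues→IntU
c9: I2 exec-done
c10: I2 writes R2
c11: I3 reads · I4 reads
c12: I4 exec-done
c13: I4 writes R0
c14: I3 exec-done
c15: I3 writes R4
c16: I5 issues→MulU
c17: I5 reads · I6 issues→IntU
c18: I6 reads
c19: I6 exec-done
c20: I5 exec-done · I6 writes R4
c21: I5 writes R2 · I7 issues→IntU
c22: I7 reads
c23: I7 exec-done
c24: I7 writes R0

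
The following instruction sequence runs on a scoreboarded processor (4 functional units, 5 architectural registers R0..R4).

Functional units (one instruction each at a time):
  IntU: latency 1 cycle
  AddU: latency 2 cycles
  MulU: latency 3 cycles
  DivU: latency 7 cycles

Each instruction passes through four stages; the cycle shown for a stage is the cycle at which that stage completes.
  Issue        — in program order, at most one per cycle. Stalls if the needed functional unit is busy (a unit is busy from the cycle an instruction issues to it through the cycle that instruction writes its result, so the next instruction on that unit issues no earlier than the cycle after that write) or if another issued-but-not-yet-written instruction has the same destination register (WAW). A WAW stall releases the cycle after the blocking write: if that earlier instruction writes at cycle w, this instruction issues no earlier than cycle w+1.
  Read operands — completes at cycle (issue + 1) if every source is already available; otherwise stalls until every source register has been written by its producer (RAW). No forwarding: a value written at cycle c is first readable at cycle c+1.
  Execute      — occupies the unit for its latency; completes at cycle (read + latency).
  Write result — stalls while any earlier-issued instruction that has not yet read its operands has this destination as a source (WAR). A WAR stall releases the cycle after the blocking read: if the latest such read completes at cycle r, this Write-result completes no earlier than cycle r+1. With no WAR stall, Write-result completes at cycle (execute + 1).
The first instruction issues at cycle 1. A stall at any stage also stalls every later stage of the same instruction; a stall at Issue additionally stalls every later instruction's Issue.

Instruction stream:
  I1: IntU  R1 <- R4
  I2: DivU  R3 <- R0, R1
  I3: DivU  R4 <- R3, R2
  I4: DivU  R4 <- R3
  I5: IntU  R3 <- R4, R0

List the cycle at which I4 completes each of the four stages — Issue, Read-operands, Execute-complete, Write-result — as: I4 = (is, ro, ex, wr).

cycle 1: I1→IntU
cycle 2: I1 RO, I2→DivU
cycle 3: I1 EX
cycle 4: I1 WR R1
cycle 5: I2 RO
cycle 12: I2 EX
cycle 13: I2 WR R3
cycle 14: I3→DivU
cycle 15: I3 RO
cycle 22: I3 EX
cycle 23: I3 WR R4
cycle 24: I4→DivU
cycle 25: I4 RO, I5→IntU
cycle 32: I4 EX
cycle 33: I4 WR R4
cycle 34: I5 RO
cycle 35: I5 EX
cycle 36: I5 WR R3

I4 = (24, 25, 32, 33)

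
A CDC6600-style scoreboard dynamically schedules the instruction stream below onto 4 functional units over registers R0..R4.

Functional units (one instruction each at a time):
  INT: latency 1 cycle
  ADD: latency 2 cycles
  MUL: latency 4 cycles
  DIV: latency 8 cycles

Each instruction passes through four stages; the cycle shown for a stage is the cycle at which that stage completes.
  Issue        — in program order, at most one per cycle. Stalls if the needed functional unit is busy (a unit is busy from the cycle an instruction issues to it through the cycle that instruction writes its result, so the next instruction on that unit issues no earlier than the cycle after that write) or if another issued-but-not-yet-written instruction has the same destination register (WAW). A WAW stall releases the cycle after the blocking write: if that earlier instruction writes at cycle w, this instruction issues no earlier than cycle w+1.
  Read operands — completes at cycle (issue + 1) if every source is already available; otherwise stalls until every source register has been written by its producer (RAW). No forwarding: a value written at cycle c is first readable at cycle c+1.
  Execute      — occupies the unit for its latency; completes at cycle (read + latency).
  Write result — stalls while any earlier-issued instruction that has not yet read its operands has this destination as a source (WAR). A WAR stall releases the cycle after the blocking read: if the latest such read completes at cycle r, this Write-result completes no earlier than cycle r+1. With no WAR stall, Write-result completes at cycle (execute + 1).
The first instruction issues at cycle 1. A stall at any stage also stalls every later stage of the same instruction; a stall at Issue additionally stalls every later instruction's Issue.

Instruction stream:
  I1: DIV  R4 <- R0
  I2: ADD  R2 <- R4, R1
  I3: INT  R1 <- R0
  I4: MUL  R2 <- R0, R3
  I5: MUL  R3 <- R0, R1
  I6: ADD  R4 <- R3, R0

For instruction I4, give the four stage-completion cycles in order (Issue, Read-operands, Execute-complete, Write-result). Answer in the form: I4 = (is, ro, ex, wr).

1) issue 1, read 2, done 10, write 11
2) issue 2, read 12, done 14, write 15  <RAW R4: wait I1 write@11>
3) issue 3, read 4, done 5, write 13  <WAR R1: wait I2 read@12>
4) issue 16, read 17, done 21, write 22  <WAW R2: wait I2 write@15>
5) issue 23, read 24, done 28, write 29  <struct: MUL busy until I4 writes@22>
6) issue 24, read 30, done 32, write 33  <RAW R3: wait I5 write@29>

I4 = (16, 17, 21, 22)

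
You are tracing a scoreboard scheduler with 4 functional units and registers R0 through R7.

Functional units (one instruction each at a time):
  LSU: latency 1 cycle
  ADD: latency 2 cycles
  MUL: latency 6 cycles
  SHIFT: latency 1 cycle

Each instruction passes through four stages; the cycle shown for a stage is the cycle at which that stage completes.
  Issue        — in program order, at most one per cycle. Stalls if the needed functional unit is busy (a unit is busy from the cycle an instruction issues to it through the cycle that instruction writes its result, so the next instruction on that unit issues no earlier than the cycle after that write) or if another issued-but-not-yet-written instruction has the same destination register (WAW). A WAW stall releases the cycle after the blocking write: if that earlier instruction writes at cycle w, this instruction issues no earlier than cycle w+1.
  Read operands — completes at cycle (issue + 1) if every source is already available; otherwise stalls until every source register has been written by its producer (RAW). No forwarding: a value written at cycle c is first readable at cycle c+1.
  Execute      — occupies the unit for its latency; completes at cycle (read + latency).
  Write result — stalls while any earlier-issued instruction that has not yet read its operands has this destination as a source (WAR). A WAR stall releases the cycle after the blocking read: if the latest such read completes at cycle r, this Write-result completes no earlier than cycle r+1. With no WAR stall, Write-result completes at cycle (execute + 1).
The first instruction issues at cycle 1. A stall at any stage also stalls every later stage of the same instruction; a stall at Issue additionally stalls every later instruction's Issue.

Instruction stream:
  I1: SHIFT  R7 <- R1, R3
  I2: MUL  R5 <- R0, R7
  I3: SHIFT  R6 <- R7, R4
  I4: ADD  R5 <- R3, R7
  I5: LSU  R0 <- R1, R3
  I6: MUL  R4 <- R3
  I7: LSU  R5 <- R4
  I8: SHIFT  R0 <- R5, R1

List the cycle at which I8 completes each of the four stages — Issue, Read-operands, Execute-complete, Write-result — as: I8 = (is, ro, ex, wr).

I8 = (19, 27, 28, 29)

I1  is:1  ro:2  ex:3  wr:4
I2  is:2  ro:5  ex:11  wr:12  — RAW R7: wait I1 write@4
I3  is:5  ro:6  ex:7  wr:8  — struct: SHIFT busy until I1 writes@4
I4  is:13  ro:14  ex:16  wr:17  — WAW R5: wait I2 write@12
I5  is:14  ro:15  ex:16  wr:17
I6  is:15  ro:16  ex:22  wr:23
I7  is:18  ro:24  ex:25  wr:26  — struct: LSU busy until I5 writes@17, RAW R4: wait I6 write@23
I8  is:19  ro:27  ex:28  wr:29  — RAW R5: wait I7 write@26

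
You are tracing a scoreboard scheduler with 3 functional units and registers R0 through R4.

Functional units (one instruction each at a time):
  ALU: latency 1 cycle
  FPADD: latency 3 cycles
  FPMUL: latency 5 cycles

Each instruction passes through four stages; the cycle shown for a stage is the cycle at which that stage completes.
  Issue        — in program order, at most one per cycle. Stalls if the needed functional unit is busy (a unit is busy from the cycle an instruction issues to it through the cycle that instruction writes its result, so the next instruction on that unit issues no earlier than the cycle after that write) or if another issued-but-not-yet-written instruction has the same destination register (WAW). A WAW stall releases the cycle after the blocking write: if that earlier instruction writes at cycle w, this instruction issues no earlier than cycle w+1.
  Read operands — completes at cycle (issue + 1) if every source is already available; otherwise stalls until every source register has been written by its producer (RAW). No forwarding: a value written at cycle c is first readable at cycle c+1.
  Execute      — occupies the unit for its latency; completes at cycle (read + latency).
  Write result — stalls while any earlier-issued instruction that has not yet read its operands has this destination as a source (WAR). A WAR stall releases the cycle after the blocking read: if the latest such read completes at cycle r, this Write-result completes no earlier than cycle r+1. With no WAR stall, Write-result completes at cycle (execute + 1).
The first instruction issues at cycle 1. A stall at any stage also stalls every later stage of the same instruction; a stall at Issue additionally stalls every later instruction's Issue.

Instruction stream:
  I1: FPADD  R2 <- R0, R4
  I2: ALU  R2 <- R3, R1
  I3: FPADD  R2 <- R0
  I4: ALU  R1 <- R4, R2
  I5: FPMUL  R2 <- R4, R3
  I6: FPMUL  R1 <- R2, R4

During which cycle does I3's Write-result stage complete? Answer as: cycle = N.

cycle = 16

  I1 | 1 | 2 | 5 | 6
  I2 | 7 | 8 | 9 | 10   WAW R2: wait I1 write@6
  I3 | 11 | 12 | 15 | 16   WAW R2: wait I2 write@10
  I4 | 12 | 17 | 18 | 19   RAW R2: wait I3 write@16
  I5 | 17 | 18 | 23 | 24   WAW R2: wait I3 write@16
  I6 | 25 | 26 | 31 | 32   struct: FPMUL busy until I5 writes@24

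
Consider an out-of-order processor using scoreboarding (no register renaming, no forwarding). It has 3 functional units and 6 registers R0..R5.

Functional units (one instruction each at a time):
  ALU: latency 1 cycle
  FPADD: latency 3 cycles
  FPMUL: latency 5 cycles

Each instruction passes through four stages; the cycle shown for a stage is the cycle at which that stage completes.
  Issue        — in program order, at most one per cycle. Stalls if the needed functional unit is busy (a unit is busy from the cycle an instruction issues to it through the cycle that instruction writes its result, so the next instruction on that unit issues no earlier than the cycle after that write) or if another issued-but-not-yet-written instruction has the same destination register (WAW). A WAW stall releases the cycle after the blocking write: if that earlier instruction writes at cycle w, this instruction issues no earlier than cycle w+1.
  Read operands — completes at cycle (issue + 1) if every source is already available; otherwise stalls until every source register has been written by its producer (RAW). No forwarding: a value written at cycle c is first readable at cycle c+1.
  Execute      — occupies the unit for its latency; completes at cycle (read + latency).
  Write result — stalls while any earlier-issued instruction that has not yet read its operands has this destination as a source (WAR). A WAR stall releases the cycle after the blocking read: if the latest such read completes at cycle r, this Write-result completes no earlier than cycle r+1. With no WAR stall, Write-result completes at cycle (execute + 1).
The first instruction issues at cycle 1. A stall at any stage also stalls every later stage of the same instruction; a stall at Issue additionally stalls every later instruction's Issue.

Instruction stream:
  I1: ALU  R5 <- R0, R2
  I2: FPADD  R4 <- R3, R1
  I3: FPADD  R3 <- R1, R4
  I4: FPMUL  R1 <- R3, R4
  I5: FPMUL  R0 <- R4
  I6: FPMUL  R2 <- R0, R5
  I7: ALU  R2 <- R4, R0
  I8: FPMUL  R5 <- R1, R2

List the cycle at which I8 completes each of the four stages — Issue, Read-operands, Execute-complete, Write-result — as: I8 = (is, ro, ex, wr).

t=1  issue I1 (ALU)
t=2  I1 read-ops; issue I2 (FPADD)
t=3  I1 finished on ALU; I2 read-ops
t=4  I1→R5
t=6  I2 finished on FPADD
t=7  I2→R4
t=8  issue I3 (FPADD)
t=9  I3 read-ops; issue I4 (FPMUL)
t=12  I3 finished on FPADD
t=13  I3→R3
t=14  I4 read-ops
t=19  I4 finished on FPMUL
t=20  I4→R1
t=21  issue I5 (FPMUL)
t=22  I5 read-ops
t=27  I5 finished on FPMUL
t=28  I5→R0
t=29  issue I6 (FPMUL)
t=30  I6 read-ops
t=35  I6 finished on FPMUL
t=36  I6→R2
t=37  issue I7 (ALU)
t=38  I7 read-ops; issue I8 (FPMUL)
t=39  I7 finished on ALU
t=40  I7→R2
t=41  I8 read-ops
t=46  I8 finished on FPMUL
t=47  I8→R5

I8 = (38, 41, 46, 47)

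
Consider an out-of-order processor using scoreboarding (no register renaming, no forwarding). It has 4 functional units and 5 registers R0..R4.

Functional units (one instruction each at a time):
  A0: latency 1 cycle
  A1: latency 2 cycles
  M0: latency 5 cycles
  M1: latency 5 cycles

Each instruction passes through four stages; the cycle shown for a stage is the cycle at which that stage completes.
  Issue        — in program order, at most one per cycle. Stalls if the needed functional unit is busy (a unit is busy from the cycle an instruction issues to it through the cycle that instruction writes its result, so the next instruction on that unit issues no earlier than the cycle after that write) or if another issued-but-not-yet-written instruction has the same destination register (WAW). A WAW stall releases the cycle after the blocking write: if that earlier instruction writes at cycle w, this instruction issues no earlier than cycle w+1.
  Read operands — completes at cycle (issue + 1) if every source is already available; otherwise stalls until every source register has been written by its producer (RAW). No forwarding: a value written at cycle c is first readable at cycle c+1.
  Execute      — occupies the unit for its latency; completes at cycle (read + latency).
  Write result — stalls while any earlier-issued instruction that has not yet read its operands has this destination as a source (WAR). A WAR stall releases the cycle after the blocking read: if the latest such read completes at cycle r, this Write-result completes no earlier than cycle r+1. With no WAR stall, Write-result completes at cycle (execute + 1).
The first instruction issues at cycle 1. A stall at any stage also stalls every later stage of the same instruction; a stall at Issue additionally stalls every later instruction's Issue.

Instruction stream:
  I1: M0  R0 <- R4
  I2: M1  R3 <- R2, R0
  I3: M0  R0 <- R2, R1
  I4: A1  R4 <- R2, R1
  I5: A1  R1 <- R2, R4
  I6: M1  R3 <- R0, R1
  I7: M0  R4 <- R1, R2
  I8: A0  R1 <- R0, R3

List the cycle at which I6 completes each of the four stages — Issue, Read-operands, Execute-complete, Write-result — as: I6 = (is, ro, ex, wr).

[I1] 1/2/7/8
[I2] 2/9/14/15  (RAW R0: wait I1 write@8)
[I3] 9/10/15/16  (struct: M0 busy until I1 writes@8)
[I4] 10/11/13/14
[I5] 15/16/18/19  (struct: A1 busy until I4 writes@14)
[I6] 16/20/25/26  (RAW R1: wait I5 write@19)
[I7] 17/20/25/26  (RAW R1: wait I5 write@19)
[I8] 20/27/28/29  (WAW R1: wait I5 write@19; RAW R3: wait I6 write@26)

I6 = (16, 20, 25, 26)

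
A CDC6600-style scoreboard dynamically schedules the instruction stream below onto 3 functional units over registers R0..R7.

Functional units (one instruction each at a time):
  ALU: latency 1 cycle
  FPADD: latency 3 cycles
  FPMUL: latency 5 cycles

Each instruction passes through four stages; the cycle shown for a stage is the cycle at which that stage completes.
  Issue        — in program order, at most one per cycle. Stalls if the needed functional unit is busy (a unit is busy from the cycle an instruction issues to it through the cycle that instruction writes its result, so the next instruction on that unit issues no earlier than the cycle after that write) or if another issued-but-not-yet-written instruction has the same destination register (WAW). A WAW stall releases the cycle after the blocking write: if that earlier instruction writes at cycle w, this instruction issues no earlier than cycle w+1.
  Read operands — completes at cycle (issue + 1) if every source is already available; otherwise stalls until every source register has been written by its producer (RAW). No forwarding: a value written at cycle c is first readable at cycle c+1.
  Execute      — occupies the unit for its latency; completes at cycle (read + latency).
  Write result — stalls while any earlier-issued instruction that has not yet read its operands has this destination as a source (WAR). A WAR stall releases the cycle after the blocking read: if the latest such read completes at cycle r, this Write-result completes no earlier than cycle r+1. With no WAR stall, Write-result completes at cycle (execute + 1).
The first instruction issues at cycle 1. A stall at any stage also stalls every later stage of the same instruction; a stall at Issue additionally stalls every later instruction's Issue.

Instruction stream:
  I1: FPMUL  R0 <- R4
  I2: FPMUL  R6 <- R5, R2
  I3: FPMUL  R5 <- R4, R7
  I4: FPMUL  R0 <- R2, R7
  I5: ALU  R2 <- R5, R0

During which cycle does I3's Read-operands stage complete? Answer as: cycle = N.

c1: I1 dispatched to FPMUL
c2: I1 operands ready
c7: I1 complete
c8: R0←I1
c9: I2 dispatched to FPMUL
c10: I2 operands ready
c15: I2 complete
c16: R6←I2
c17: I3 dispatched to FPMUL
c18: I3 operands ready
c23: I3 complete
c24: R5←I3
c25: I4 dispatched to FPMUL
c26: I4 operands ready, I5 dispatched to ALU
c31: I4 complete
c32: R0←I4
c33: I5 operands ready
c34: I5 complete
c35: R2←I5

cycle = 18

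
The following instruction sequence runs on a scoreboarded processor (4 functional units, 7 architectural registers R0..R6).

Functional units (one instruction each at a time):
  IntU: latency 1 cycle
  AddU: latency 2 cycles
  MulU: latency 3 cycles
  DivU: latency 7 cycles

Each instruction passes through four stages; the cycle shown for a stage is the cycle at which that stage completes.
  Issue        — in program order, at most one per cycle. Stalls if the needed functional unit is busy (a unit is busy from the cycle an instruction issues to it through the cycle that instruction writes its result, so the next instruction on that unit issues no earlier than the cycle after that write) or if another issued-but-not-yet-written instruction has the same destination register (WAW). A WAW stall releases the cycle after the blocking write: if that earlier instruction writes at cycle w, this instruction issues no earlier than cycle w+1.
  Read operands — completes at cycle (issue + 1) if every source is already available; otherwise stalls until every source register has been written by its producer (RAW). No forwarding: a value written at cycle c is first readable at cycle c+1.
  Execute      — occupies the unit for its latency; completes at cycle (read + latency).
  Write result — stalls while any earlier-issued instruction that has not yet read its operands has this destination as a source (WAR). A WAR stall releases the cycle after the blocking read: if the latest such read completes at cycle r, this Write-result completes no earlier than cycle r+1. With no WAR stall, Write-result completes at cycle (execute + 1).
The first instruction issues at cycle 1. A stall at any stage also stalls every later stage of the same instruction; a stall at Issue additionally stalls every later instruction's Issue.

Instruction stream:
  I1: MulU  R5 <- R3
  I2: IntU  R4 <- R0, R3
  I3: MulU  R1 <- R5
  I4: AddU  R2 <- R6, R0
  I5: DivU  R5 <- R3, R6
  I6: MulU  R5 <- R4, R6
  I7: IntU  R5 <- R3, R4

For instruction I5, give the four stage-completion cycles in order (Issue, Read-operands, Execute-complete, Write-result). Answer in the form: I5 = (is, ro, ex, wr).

I5 = (9, 10, 17, 18)

I1: IS=1 RO=2 EX=5 WR=6
I2: IS=2 RO=3 EX=4 WR=5
I3: IS=7 RO=8 EX=11 WR=12  [struct: MulU busy until I1 writes@6]
I4: IS=8 RO=9 EX=11 WR=12
I5: IS=9 RO=10 EX=17 WR=18
I6: IS=19 RO=20 EX=23 WR=24  [WAW R5: wait I5 write@18]
I7: IS=25 RO=26 EX=27 WR=28  [WAW R5: wait I6 write@24]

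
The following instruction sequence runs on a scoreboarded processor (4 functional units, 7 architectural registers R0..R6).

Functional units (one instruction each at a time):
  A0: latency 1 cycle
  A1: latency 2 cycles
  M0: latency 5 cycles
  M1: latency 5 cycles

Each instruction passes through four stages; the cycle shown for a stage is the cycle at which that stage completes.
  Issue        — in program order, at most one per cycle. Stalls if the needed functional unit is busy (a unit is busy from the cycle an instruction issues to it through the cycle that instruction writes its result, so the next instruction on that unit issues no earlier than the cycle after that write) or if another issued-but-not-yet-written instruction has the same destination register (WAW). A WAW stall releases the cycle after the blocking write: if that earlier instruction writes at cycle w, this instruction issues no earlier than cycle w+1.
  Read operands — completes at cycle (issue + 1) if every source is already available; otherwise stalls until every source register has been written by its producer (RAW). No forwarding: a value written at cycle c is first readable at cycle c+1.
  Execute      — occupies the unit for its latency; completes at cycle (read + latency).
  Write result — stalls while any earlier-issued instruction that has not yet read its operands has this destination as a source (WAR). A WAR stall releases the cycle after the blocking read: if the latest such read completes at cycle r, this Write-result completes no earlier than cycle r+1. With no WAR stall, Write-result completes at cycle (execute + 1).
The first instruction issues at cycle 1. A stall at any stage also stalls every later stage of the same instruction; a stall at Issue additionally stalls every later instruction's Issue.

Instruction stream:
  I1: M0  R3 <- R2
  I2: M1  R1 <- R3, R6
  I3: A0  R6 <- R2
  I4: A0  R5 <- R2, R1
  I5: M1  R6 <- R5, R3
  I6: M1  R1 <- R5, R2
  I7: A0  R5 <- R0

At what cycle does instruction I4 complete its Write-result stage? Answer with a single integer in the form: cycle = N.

cycle = 18

c1: I1→M0
c2: I1 RO; I2→M1
c3: I3→A0
c4: I3 RO
c5: I3 EX
c7: I1 EX
c8: I1 WR R3
c9: I2 RO
c10: I3 WR R6
c11: I4→A0
c14: I2 EX
c15: I2 WR R1
c16: I4 RO; I5→M1
c17: I4 EX
c18: I4 WR R5
c19: I5 RO
c24: I5 EX
c25: I5 WR R6
c26: I6→M1
c27: I6 RO; I7→A0
c28: I7 RO
c29: I7 EX
c30: I7 WR R5
c32: I6 EX
c33: I6 WR R1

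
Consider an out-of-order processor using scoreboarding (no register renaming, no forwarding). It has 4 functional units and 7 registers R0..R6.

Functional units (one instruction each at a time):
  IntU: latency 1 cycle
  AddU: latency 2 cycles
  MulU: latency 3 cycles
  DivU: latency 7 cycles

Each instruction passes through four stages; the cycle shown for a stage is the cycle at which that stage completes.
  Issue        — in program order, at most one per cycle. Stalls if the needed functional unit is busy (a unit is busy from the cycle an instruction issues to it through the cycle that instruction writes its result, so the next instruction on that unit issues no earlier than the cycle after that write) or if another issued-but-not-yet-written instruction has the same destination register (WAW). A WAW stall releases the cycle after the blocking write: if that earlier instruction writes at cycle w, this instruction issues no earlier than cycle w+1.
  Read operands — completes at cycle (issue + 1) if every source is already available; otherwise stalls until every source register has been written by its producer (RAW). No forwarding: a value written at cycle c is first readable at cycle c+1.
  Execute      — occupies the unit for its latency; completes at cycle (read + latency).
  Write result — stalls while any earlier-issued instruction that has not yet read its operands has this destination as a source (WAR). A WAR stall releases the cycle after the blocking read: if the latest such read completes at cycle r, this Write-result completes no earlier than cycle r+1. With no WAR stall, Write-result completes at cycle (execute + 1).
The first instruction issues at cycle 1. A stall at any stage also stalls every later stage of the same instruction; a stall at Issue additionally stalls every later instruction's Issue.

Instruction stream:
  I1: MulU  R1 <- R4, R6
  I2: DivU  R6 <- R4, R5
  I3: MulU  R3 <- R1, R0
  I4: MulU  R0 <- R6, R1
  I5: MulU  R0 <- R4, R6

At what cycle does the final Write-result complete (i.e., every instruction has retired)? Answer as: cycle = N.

c1: I1→MulU
c2: I1 RO; I2→DivU
c3: I2 RO
c5: I1 EX
c6: I1 WR R1
c7: I3→MulU
c8: I3 RO
c10: I2 EX
c11: I2 WR R6; I3 EX
c12: I3 WR R3
c13: I4→MulU
c14: I4 RO
c17: I4 EX
c18: I4 WR R0
c19: I5→MulU
c20: I5 RO
c23: I5 EX
c24: I5 WR R0

cycle = 24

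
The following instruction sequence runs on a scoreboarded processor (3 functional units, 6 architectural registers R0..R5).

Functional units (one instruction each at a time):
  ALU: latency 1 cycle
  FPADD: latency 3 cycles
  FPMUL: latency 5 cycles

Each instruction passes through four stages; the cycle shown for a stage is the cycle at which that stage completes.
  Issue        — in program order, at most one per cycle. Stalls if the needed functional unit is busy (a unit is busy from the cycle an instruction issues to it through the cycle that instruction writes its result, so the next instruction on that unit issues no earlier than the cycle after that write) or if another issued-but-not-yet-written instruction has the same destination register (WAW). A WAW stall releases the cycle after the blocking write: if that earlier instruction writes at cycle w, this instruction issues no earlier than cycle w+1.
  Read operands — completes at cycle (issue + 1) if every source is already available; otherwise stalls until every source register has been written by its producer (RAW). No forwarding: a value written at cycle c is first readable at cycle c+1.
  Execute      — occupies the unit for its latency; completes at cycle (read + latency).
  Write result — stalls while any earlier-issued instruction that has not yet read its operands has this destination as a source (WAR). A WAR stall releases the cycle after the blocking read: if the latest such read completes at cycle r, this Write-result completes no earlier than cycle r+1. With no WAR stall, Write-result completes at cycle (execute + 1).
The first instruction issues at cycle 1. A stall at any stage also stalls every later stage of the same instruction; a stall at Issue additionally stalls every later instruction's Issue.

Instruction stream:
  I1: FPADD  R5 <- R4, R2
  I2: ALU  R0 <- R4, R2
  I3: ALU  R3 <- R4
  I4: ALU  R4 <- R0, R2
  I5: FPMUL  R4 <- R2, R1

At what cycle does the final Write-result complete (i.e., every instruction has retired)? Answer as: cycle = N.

cycle 1: I1 issues→FPADD
cycle 2: I1 reads, I2 issues→ALU
cycle 3: I2 reads
cycle 4: I2 exec-done
cycle 5: I1 exec-done, I2 writes R0
cycle 6: I1 writes R5, I3 issues→ALU
cycle 7: I3 reads
cycle 8: I3 exec-done
cycle 9: I3 writes R3
cycle 10: I4 issues→ALU
cycle 11: I4 reads
cycle 12: I4 exec-done
cycle 13: I4 writes R4
cycle 14: I5 issues→FPMUL
cycle 15: I5 reads
cycle 20: I5 exec-done
cycle 21: I5 writes R4

cycle = 21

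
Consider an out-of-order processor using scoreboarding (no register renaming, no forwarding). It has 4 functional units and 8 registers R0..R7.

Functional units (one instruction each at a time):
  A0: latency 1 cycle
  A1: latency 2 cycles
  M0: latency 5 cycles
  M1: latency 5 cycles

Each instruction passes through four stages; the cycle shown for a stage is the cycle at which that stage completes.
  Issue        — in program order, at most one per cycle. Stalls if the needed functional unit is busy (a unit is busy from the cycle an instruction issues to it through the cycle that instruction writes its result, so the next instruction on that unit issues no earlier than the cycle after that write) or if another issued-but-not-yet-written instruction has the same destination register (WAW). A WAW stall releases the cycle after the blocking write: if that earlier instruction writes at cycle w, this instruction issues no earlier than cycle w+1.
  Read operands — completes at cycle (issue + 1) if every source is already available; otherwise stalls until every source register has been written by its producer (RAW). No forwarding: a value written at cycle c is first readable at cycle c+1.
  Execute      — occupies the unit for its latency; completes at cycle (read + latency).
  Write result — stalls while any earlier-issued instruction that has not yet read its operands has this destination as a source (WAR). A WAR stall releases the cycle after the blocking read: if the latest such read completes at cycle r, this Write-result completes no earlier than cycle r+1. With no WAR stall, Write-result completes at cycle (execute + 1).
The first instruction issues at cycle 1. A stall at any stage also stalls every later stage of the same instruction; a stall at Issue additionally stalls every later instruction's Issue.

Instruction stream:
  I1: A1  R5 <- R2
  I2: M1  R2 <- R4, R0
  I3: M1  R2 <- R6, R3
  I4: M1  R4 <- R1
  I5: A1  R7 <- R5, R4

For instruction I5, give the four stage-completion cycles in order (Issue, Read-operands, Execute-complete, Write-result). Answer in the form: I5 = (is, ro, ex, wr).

I1  is:1  ro:2  ex:4  wr:5
I2  is:2  ro:3  ex:8  wr:9
I3  is:10  ro:11  ex:16  wr:17  — struct: M1 busy until I2 writes@9
I4  is:18  ro:19  ex:24  wr:25  — struct: M1 busy until I3 writes@17
I5  is:19  ro:26  ex:28  wr:29  — RAW R4: wait I4 write@25

I5 = (19, 26, 28, 29)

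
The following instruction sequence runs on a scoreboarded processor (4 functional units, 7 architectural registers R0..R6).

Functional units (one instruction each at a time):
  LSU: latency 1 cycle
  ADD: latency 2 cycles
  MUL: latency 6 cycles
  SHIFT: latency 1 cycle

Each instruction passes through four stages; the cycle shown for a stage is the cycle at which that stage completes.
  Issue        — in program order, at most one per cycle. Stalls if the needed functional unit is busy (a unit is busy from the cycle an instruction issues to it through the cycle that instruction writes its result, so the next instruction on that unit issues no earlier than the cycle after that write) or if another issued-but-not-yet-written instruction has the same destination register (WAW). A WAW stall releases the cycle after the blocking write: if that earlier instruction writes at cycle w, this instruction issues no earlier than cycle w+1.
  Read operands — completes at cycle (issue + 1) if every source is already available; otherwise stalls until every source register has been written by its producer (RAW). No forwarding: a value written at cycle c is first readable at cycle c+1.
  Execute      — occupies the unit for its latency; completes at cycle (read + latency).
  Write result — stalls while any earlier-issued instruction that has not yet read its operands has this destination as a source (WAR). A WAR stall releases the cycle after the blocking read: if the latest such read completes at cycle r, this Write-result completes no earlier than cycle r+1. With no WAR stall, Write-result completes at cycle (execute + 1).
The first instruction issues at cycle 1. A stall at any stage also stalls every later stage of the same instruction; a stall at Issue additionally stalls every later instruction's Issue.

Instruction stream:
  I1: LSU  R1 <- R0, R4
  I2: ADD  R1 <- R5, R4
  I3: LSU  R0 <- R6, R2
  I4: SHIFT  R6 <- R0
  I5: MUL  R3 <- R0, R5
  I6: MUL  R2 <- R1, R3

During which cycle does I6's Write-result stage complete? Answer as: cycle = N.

cycle = 26

I1: IS=1 RO=2 EX=3 WR=4
I2: IS=5 RO=6 EX=8 WR=9  [WAW R1: wait I1 write@4]
I3: IS=6 RO=7 EX=8 WR=9
I4: IS=7 RO=10 EX=11 WR=12  [RAW R0: wait I3 write@9]
I5: IS=8 RO=10 EX=16 WR=17  [RAW R0: wait I3 write@9]
I6: IS=18 RO=19 EX=25 WR=26  [struct: MUL busy until I5 writes@17]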